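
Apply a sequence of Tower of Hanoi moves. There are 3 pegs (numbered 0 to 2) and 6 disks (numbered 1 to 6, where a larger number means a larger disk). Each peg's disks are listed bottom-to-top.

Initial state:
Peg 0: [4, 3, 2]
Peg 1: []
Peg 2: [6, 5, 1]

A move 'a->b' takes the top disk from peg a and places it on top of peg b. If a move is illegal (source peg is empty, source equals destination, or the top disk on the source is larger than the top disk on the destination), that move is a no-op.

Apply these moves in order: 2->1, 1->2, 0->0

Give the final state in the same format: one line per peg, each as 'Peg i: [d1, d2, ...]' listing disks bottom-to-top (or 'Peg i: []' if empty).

After move 1 (2->1):
Peg 0: [4, 3, 2]
Peg 1: [1]
Peg 2: [6, 5]

After move 2 (1->2):
Peg 0: [4, 3, 2]
Peg 1: []
Peg 2: [6, 5, 1]

After move 3 (0->0):
Peg 0: [4, 3, 2]
Peg 1: []
Peg 2: [6, 5, 1]

Answer: Peg 0: [4, 3, 2]
Peg 1: []
Peg 2: [6, 5, 1]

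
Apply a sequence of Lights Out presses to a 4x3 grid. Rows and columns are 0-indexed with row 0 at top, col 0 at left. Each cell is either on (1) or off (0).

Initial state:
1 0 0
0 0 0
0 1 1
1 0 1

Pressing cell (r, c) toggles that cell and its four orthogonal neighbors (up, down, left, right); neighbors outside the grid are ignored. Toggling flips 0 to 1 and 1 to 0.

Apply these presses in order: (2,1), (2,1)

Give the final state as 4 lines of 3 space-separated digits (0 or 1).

Answer: 1 0 0
0 0 0
0 1 1
1 0 1

Derivation:
After press 1 at (2,1):
1 0 0
0 1 0
1 0 0
1 1 1

After press 2 at (2,1):
1 0 0
0 0 0
0 1 1
1 0 1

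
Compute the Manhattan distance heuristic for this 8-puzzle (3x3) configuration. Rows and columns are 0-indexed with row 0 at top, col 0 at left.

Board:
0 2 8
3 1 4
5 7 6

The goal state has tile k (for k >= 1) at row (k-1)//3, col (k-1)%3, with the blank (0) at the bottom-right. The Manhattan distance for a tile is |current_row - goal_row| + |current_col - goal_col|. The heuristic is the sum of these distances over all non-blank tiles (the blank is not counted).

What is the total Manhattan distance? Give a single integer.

Tile 2: (0,1)->(0,1) = 0
Tile 8: (0,2)->(2,1) = 3
Tile 3: (1,0)->(0,2) = 3
Tile 1: (1,1)->(0,0) = 2
Tile 4: (1,2)->(1,0) = 2
Tile 5: (2,0)->(1,1) = 2
Tile 7: (2,1)->(2,0) = 1
Tile 6: (2,2)->(1,2) = 1
Sum: 0 + 3 + 3 + 2 + 2 + 2 + 1 + 1 = 14

Answer: 14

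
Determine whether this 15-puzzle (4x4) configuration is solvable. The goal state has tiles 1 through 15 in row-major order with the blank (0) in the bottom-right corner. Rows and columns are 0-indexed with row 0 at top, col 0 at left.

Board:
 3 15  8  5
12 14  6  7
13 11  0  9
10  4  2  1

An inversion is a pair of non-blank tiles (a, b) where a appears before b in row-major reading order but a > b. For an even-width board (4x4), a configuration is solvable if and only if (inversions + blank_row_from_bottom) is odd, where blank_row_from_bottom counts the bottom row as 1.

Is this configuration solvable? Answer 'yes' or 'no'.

Inversions: 67
Blank is in row 2 (0-indexed from top), which is row 2 counting from the bottom (bottom = 1).
67 + 2 = 69, which is odd, so the puzzle is solvable.

Answer: yes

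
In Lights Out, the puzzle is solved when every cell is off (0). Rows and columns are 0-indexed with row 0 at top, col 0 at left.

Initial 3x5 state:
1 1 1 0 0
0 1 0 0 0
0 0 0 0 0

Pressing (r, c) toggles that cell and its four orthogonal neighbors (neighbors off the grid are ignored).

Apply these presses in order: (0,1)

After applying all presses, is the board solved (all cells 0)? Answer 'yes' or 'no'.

After press 1 at (0,1):
0 0 0 0 0
0 0 0 0 0
0 0 0 0 0

Lights still on: 0

Answer: yes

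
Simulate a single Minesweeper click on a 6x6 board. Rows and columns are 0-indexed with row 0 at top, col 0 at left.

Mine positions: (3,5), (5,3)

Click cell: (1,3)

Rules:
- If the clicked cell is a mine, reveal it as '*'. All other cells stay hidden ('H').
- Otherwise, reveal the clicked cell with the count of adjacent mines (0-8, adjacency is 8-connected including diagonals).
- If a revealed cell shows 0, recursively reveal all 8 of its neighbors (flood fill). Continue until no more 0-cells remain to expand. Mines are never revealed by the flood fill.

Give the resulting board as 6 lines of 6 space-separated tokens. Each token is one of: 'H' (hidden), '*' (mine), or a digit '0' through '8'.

0 0 0 0 0 0
0 0 0 0 0 0
0 0 0 0 1 1
0 0 0 0 1 H
0 0 1 1 2 H
0 0 1 H H H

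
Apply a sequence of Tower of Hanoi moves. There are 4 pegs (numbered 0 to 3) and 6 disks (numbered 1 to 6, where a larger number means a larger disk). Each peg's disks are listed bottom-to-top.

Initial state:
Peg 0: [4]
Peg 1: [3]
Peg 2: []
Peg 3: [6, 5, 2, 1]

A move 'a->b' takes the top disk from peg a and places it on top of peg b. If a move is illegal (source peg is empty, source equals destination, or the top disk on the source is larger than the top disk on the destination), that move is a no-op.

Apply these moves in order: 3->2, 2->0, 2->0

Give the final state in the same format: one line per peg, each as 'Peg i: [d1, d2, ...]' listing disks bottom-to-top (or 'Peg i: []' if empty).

After move 1 (3->2):
Peg 0: [4]
Peg 1: [3]
Peg 2: [1]
Peg 3: [6, 5, 2]

After move 2 (2->0):
Peg 0: [4, 1]
Peg 1: [3]
Peg 2: []
Peg 3: [6, 5, 2]

After move 3 (2->0):
Peg 0: [4, 1]
Peg 1: [3]
Peg 2: []
Peg 3: [6, 5, 2]

Answer: Peg 0: [4, 1]
Peg 1: [3]
Peg 2: []
Peg 3: [6, 5, 2]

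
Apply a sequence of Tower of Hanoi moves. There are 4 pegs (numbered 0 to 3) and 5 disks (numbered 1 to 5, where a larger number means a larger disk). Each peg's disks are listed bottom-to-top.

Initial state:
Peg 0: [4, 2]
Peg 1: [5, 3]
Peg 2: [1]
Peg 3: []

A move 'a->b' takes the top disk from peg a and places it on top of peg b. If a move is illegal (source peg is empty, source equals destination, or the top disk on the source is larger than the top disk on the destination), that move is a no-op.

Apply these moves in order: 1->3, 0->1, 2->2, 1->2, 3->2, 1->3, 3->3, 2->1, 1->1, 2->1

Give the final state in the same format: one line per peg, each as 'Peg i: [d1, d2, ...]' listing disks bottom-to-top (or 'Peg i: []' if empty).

After move 1 (1->3):
Peg 0: [4, 2]
Peg 1: [5]
Peg 2: [1]
Peg 3: [3]

After move 2 (0->1):
Peg 0: [4]
Peg 1: [5, 2]
Peg 2: [1]
Peg 3: [3]

After move 3 (2->2):
Peg 0: [4]
Peg 1: [5, 2]
Peg 2: [1]
Peg 3: [3]

After move 4 (1->2):
Peg 0: [4]
Peg 1: [5, 2]
Peg 2: [1]
Peg 3: [3]

After move 5 (3->2):
Peg 0: [4]
Peg 1: [5, 2]
Peg 2: [1]
Peg 3: [3]

After move 6 (1->3):
Peg 0: [4]
Peg 1: [5]
Peg 2: [1]
Peg 3: [3, 2]

After move 7 (3->3):
Peg 0: [4]
Peg 1: [5]
Peg 2: [1]
Peg 3: [3, 2]

After move 8 (2->1):
Peg 0: [4]
Peg 1: [5, 1]
Peg 2: []
Peg 3: [3, 2]

After move 9 (1->1):
Peg 0: [4]
Peg 1: [5, 1]
Peg 2: []
Peg 3: [3, 2]

After move 10 (2->1):
Peg 0: [4]
Peg 1: [5, 1]
Peg 2: []
Peg 3: [3, 2]

Answer: Peg 0: [4]
Peg 1: [5, 1]
Peg 2: []
Peg 3: [3, 2]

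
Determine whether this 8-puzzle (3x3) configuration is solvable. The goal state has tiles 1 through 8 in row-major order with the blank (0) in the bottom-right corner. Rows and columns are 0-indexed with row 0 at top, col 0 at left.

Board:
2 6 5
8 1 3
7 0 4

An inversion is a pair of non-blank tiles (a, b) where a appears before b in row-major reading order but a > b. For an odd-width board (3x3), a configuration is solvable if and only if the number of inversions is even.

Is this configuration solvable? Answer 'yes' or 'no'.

Answer: no

Derivation:
Inversions (pairs i<j in row-major order where tile[i] > tile[j] > 0): 13
13 is odd, so the puzzle is not solvable.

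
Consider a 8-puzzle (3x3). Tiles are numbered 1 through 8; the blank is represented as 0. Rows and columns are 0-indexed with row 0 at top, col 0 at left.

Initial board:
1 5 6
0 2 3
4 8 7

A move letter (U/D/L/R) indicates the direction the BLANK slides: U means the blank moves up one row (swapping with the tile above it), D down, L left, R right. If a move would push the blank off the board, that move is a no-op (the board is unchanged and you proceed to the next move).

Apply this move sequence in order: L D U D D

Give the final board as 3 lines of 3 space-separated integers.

Answer: 1 5 6
4 2 3
0 8 7

Derivation:
After move 1 (L):
1 5 6
0 2 3
4 8 7

After move 2 (D):
1 5 6
4 2 3
0 8 7

After move 3 (U):
1 5 6
0 2 3
4 8 7

After move 4 (D):
1 5 6
4 2 3
0 8 7

After move 5 (D):
1 5 6
4 2 3
0 8 7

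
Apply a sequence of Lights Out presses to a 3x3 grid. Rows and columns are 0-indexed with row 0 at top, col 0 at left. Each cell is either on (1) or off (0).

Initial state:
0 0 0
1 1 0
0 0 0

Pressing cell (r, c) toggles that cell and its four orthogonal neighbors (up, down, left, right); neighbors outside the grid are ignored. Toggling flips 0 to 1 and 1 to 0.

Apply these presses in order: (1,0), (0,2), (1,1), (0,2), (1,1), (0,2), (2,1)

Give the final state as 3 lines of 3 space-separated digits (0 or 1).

After press 1 at (1,0):
1 0 0
0 0 0
1 0 0

After press 2 at (0,2):
1 1 1
0 0 1
1 0 0

After press 3 at (1,1):
1 0 1
1 1 0
1 1 0

After press 4 at (0,2):
1 1 0
1 1 1
1 1 0

After press 5 at (1,1):
1 0 0
0 0 0
1 0 0

After press 6 at (0,2):
1 1 1
0 0 1
1 0 0

After press 7 at (2,1):
1 1 1
0 1 1
0 1 1

Answer: 1 1 1
0 1 1
0 1 1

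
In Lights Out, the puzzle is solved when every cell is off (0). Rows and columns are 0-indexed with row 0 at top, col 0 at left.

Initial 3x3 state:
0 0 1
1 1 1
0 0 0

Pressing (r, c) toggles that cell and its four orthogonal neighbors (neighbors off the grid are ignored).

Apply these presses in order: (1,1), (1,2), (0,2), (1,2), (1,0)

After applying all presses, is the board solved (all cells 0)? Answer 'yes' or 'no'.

Answer: no

Derivation:
After press 1 at (1,1):
0 1 1
0 0 0
0 1 0

After press 2 at (1,2):
0 1 0
0 1 1
0 1 1

After press 3 at (0,2):
0 0 1
0 1 0
0 1 1

After press 4 at (1,2):
0 0 0
0 0 1
0 1 0

After press 5 at (1,0):
1 0 0
1 1 1
1 1 0

Lights still on: 6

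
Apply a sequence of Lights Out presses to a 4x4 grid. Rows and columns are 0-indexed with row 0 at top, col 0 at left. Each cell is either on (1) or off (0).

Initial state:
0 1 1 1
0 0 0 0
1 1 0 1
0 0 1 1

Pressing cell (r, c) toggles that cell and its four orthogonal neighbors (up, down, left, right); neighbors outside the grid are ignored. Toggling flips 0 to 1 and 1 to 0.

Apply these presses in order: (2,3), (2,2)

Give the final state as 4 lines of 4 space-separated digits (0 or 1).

After press 1 at (2,3):
0 1 1 1
0 0 0 1
1 1 1 0
0 0 1 0

After press 2 at (2,2):
0 1 1 1
0 0 1 1
1 0 0 1
0 0 0 0

Answer: 0 1 1 1
0 0 1 1
1 0 0 1
0 0 0 0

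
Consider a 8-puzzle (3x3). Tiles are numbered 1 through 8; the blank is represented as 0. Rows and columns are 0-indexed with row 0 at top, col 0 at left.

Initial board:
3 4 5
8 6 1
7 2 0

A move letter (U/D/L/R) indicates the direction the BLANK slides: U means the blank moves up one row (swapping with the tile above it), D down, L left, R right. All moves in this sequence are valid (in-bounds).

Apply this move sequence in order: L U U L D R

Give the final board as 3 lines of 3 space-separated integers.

After move 1 (L):
3 4 5
8 6 1
7 0 2

After move 2 (U):
3 4 5
8 0 1
7 6 2

After move 3 (U):
3 0 5
8 4 1
7 6 2

After move 4 (L):
0 3 5
8 4 1
7 6 2

After move 5 (D):
8 3 5
0 4 1
7 6 2

After move 6 (R):
8 3 5
4 0 1
7 6 2

Answer: 8 3 5
4 0 1
7 6 2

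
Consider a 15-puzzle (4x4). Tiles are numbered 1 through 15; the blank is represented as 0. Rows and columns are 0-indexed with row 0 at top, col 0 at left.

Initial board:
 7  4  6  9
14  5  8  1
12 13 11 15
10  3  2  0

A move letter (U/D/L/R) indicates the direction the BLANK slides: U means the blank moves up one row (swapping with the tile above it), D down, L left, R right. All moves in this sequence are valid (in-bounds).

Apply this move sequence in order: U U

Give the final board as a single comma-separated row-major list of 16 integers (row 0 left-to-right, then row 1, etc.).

Answer: 7, 4, 6, 9, 14, 5, 8, 0, 12, 13, 11, 1, 10, 3, 2, 15

Derivation:
After move 1 (U):
 7  4  6  9
14  5  8  1
12 13 11  0
10  3  2 15

After move 2 (U):
 7  4  6  9
14  5  8  0
12 13 11  1
10  3  2 15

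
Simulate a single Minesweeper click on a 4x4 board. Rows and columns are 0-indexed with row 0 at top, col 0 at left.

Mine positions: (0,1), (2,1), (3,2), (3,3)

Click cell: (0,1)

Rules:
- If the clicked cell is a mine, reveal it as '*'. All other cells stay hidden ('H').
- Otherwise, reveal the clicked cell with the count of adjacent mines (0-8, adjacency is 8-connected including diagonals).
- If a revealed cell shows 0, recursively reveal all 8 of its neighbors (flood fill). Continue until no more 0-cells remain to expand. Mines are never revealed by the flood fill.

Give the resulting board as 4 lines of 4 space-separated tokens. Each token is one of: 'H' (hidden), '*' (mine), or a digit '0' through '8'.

H * H H
H H H H
H H H H
H H H H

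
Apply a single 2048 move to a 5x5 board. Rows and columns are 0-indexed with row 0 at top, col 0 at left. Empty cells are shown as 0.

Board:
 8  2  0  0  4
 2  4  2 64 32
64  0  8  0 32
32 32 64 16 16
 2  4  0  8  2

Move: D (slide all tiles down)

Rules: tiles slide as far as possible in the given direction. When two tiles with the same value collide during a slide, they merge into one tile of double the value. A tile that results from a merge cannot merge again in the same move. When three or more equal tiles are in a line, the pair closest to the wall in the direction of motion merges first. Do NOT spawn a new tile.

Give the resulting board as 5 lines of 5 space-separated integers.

Slide down:
col 0: [8, 2, 64, 32, 2] -> [8, 2, 64, 32, 2]
col 1: [2, 4, 0, 32, 4] -> [0, 2, 4, 32, 4]
col 2: [0, 2, 8, 64, 0] -> [0, 0, 2, 8, 64]
col 3: [0, 64, 0, 16, 8] -> [0, 0, 64, 16, 8]
col 4: [4, 32, 32, 16, 2] -> [0, 4, 64, 16, 2]

Answer:  8  0  0  0  0
 2  2  0  0  4
64  4  2 64 64
32 32  8 16 16
 2  4 64  8  2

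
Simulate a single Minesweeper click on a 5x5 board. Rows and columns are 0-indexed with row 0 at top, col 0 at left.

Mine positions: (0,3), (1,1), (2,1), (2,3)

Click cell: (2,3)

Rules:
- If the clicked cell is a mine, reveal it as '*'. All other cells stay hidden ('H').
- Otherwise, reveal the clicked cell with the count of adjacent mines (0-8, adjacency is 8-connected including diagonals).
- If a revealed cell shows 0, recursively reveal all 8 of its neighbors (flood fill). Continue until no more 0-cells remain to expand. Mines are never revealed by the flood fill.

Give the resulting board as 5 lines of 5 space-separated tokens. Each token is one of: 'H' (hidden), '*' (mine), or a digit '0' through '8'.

H H H H H
H H H H H
H H H * H
H H H H H
H H H H H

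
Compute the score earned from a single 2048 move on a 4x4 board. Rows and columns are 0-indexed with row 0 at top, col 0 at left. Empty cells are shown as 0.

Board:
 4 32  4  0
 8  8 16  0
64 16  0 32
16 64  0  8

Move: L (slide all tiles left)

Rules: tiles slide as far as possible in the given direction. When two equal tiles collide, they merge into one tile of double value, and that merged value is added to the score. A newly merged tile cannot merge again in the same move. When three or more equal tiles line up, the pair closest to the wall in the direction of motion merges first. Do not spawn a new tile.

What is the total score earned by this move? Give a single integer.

Slide left:
row 0: [4, 32, 4, 0] -> [4, 32, 4, 0]  score +0 (running 0)
row 1: [8, 8, 16, 0] -> [16, 16, 0, 0]  score +16 (running 16)
row 2: [64, 16, 0, 32] -> [64, 16, 32, 0]  score +0 (running 16)
row 3: [16, 64, 0, 8] -> [16, 64, 8, 0]  score +0 (running 16)
Board after move:
 4 32  4  0
16 16  0  0
64 16 32  0
16 64  8  0

Answer: 16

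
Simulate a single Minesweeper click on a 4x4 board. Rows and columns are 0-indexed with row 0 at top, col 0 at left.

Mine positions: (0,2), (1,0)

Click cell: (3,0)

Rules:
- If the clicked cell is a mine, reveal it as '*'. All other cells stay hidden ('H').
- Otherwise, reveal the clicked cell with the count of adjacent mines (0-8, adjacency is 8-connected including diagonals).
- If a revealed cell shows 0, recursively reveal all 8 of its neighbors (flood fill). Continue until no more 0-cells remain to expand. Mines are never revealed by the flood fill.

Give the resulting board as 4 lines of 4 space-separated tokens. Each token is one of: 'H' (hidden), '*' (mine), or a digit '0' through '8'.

H H H H
H 2 1 1
1 1 0 0
0 0 0 0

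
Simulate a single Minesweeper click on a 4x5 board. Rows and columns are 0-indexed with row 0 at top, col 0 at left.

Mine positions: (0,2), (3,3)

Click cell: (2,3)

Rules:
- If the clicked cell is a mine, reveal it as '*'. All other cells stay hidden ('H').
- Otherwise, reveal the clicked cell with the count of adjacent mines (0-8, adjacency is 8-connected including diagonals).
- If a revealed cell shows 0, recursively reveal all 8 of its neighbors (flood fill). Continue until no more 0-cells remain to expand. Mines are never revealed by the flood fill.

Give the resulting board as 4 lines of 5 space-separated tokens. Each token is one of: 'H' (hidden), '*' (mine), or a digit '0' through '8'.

H H H H H
H H H H H
H H H 1 H
H H H H H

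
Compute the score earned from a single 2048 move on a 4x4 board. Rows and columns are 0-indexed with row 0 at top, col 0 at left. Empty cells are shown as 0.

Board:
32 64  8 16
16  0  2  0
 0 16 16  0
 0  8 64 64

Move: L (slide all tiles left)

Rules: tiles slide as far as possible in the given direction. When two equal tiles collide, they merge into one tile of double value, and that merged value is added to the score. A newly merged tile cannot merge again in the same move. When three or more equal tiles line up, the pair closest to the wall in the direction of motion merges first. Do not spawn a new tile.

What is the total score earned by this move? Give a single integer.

Answer: 160

Derivation:
Slide left:
row 0: [32, 64, 8, 16] -> [32, 64, 8, 16]  score +0 (running 0)
row 1: [16, 0, 2, 0] -> [16, 2, 0, 0]  score +0 (running 0)
row 2: [0, 16, 16, 0] -> [32, 0, 0, 0]  score +32 (running 32)
row 3: [0, 8, 64, 64] -> [8, 128, 0, 0]  score +128 (running 160)
Board after move:
 32  64   8  16
 16   2   0   0
 32   0   0   0
  8 128   0   0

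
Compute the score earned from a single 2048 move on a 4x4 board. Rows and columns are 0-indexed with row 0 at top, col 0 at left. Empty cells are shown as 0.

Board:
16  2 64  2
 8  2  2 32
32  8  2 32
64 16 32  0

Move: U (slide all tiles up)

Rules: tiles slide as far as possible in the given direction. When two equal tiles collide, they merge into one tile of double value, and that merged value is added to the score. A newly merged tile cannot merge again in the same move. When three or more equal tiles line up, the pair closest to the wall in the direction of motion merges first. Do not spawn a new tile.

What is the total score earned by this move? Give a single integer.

Slide up:
col 0: [16, 8, 32, 64] -> [16, 8, 32, 64]  score +0 (running 0)
col 1: [2, 2, 8, 16] -> [4, 8, 16, 0]  score +4 (running 4)
col 2: [64, 2, 2, 32] -> [64, 4, 32, 0]  score +4 (running 8)
col 3: [2, 32, 32, 0] -> [2, 64, 0, 0]  score +64 (running 72)
Board after move:
16  4 64  2
 8  8  4 64
32 16 32  0
64  0  0  0

Answer: 72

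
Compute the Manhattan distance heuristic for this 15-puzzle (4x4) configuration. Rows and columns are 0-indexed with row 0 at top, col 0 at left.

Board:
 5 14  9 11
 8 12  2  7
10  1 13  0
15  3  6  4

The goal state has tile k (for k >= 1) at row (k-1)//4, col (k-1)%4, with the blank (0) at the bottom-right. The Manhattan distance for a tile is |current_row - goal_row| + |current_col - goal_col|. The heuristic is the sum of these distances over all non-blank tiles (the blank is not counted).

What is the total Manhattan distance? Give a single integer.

Answer: 39

Derivation:
Tile 5: at (0,0), goal (1,0), distance |0-1|+|0-0| = 1
Tile 14: at (0,1), goal (3,1), distance |0-3|+|1-1| = 3
Tile 9: at (0,2), goal (2,0), distance |0-2|+|2-0| = 4
Tile 11: at (0,3), goal (2,2), distance |0-2|+|3-2| = 3
Tile 8: at (1,0), goal (1,3), distance |1-1|+|0-3| = 3
Tile 12: at (1,1), goal (2,3), distance |1-2|+|1-3| = 3
Tile 2: at (1,2), goal (0,1), distance |1-0|+|2-1| = 2
Tile 7: at (1,3), goal (1,2), distance |1-1|+|3-2| = 1
Tile 10: at (2,0), goal (2,1), distance |2-2|+|0-1| = 1
Tile 1: at (2,1), goal (0,0), distance |2-0|+|1-0| = 3
Tile 13: at (2,2), goal (3,0), distance |2-3|+|2-0| = 3
Tile 15: at (3,0), goal (3,2), distance |3-3|+|0-2| = 2
Tile 3: at (3,1), goal (0,2), distance |3-0|+|1-2| = 4
Tile 6: at (3,2), goal (1,1), distance |3-1|+|2-1| = 3
Tile 4: at (3,3), goal (0,3), distance |3-0|+|3-3| = 3
Sum: 1 + 3 + 4 + 3 + 3 + 3 + 2 + 1 + 1 + 3 + 3 + 2 + 4 + 3 + 3 = 39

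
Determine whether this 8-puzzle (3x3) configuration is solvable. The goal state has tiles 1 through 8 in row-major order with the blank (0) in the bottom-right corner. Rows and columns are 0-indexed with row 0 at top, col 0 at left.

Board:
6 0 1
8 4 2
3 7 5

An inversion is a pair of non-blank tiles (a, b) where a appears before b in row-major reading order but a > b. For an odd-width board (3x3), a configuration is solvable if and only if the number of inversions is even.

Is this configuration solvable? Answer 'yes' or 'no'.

Inversions (pairs i<j in row-major order where tile[i] > tile[j] > 0): 13
13 is odd, so the puzzle is not solvable.

Answer: no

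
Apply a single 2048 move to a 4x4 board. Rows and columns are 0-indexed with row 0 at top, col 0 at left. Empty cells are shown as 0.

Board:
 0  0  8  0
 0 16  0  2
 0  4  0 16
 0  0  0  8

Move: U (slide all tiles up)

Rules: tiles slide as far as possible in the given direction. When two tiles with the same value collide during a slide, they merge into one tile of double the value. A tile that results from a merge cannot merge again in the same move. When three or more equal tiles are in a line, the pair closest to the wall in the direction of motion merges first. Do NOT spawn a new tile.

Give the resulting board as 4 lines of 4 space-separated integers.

Slide up:
col 0: [0, 0, 0, 0] -> [0, 0, 0, 0]
col 1: [0, 16, 4, 0] -> [16, 4, 0, 0]
col 2: [8, 0, 0, 0] -> [8, 0, 0, 0]
col 3: [0, 2, 16, 8] -> [2, 16, 8, 0]

Answer:  0 16  8  2
 0  4  0 16
 0  0  0  8
 0  0  0  0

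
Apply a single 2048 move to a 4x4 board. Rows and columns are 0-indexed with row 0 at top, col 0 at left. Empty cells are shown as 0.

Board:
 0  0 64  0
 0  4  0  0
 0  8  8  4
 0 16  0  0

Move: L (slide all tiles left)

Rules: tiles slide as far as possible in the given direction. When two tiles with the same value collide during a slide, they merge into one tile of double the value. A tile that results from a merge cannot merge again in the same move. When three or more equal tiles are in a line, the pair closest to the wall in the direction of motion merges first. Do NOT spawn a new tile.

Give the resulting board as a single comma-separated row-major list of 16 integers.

Answer: 64, 0, 0, 0, 4, 0, 0, 0, 16, 4, 0, 0, 16, 0, 0, 0

Derivation:
Slide left:
row 0: [0, 0, 64, 0] -> [64, 0, 0, 0]
row 1: [0, 4, 0, 0] -> [4, 0, 0, 0]
row 2: [0, 8, 8, 4] -> [16, 4, 0, 0]
row 3: [0, 16, 0, 0] -> [16, 0, 0, 0]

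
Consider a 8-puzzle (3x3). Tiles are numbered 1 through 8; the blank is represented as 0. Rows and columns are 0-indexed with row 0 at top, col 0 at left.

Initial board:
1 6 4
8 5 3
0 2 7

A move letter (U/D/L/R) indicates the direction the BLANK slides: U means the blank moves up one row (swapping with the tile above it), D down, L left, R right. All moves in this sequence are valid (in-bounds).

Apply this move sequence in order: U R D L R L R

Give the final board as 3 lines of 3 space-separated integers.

After move 1 (U):
1 6 4
0 5 3
8 2 7

After move 2 (R):
1 6 4
5 0 3
8 2 7

After move 3 (D):
1 6 4
5 2 3
8 0 7

After move 4 (L):
1 6 4
5 2 3
0 8 7

After move 5 (R):
1 6 4
5 2 3
8 0 7

After move 6 (L):
1 6 4
5 2 3
0 8 7

After move 7 (R):
1 6 4
5 2 3
8 0 7

Answer: 1 6 4
5 2 3
8 0 7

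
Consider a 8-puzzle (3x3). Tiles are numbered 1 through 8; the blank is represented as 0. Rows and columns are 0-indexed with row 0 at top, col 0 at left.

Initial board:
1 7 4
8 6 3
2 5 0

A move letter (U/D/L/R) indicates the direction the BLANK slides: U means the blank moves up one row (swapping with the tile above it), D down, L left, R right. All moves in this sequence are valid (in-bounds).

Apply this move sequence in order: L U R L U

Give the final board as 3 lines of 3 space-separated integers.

Answer: 1 0 4
8 7 3
2 6 5

Derivation:
After move 1 (L):
1 7 4
8 6 3
2 0 5

After move 2 (U):
1 7 4
8 0 3
2 6 5

After move 3 (R):
1 7 4
8 3 0
2 6 5

After move 4 (L):
1 7 4
8 0 3
2 6 5

After move 5 (U):
1 0 4
8 7 3
2 6 5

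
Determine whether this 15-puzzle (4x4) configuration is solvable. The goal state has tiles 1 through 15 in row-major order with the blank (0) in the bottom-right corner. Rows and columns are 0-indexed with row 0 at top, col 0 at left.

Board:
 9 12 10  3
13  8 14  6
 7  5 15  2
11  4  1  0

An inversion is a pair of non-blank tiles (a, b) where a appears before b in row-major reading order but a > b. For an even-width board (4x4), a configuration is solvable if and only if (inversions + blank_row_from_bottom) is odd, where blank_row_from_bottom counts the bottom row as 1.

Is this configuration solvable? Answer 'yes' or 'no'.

Answer: yes

Derivation:
Inversions: 68
Blank is in row 3 (0-indexed from top), which is row 1 counting from the bottom (bottom = 1).
68 + 1 = 69, which is odd, so the puzzle is solvable.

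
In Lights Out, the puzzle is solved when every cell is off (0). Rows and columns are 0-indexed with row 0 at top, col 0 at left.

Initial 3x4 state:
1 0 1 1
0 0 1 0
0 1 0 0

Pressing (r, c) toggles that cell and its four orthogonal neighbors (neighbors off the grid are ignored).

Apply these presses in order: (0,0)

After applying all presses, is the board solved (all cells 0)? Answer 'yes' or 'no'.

Answer: no

Derivation:
After press 1 at (0,0):
0 1 1 1
1 0 1 0
0 1 0 0

Lights still on: 6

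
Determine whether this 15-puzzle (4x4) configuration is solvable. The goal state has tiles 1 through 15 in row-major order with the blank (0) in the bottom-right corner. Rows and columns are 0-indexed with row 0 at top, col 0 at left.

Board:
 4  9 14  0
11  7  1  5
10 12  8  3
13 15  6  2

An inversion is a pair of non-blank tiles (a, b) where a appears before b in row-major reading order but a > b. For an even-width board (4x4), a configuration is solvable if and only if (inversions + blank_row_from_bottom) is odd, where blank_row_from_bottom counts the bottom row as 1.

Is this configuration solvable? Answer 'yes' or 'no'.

Answer: yes

Derivation:
Inversions: 53
Blank is in row 0 (0-indexed from top), which is row 4 counting from the bottom (bottom = 1).
53 + 4 = 57, which is odd, so the puzzle is solvable.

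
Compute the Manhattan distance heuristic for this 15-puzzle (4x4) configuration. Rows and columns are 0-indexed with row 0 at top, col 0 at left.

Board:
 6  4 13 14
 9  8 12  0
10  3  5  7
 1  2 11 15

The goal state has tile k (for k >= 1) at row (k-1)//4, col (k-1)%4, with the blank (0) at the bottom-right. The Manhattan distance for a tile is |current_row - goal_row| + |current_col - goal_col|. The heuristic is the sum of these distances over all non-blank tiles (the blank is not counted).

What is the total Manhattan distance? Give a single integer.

Answer: 36

Derivation:
Tile 6: at (0,0), goal (1,1), distance |0-1|+|0-1| = 2
Tile 4: at (0,1), goal (0,3), distance |0-0|+|1-3| = 2
Tile 13: at (0,2), goal (3,0), distance |0-3|+|2-0| = 5
Tile 14: at (0,3), goal (3,1), distance |0-3|+|3-1| = 5
Tile 9: at (1,0), goal (2,0), distance |1-2|+|0-0| = 1
Tile 8: at (1,1), goal (1,3), distance |1-1|+|1-3| = 2
Tile 12: at (1,2), goal (2,3), distance |1-2|+|2-3| = 2
Tile 10: at (2,0), goal (2,1), distance |2-2|+|0-1| = 1
Tile 3: at (2,1), goal (0,2), distance |2-0|+|1-2| = 3
Tile 5: at (2,2), goal (1,0), distance |2-1|+|2-0| = 3
Tile 7: at (2,3), goal (1,2), distance |2-1|+|3-2| = 2
Tile 1: at (3,0), goal (0,0), distance |3-0|+|0-0| = 3
Tile 2: at (3,1), goal (0,1), distance |3-0|+|1-1| = 3
Tile 11: at (3,2), goal (2,2), distance |3-2|+|2-2| = 1
Tile 15: at (3,3), goal (3,2), distance |3-3|+|3-2| = 1
Sum: 2 + 2 + 5 + 5 + 1 + 2 + 2 + 1 + 3 + 3 + 2 + 3 + 3 + 1 + 1 = 36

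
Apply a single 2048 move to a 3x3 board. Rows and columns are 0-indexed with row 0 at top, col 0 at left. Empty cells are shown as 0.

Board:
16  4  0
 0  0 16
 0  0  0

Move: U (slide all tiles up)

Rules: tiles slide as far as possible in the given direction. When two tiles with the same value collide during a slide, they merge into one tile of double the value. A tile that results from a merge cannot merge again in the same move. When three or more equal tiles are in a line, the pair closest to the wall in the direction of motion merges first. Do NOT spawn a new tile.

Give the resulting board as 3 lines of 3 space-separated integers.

Answer: 16  4 16
 0  0  0
 0  0  0

Derivation:
Slide up:
col 0: [16, 0, 0] -> [16, 0, 0]
col 1: [4, 0, 0] -> [4, 0, 0]
col 2: [0, 16, 0] -> [16, 0, 0]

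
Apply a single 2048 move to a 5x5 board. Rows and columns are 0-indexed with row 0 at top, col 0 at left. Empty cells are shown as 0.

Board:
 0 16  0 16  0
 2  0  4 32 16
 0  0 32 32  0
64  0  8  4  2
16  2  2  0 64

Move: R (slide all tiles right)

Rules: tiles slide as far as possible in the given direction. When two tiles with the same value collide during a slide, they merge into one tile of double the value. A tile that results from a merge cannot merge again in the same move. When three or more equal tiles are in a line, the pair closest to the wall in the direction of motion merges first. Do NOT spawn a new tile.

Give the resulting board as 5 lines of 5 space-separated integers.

Slide right:
row 0: [0, 16, 0, 16, 0] -> [0, 0, 0, 0, 32]
row 1: [2, 0, 4, 32, 16] -> [0, 2, 4, 32, 16]
row 2: [0, 0, 32, 32, 0] -> [0, 0, 0, 0, 64]
row 3: [64, 0, 8, 4, 2] -> [0, 64, 8, 4, 2]
row 4: [16, 2, 2, 0, 64] -> [0, 0, 16, 4, 64]

Answer:  0  0  0  0 32
 0  2  4 32 16
 0  0  0  0 64
 0 64  8  4  2
 0  0 16  4 64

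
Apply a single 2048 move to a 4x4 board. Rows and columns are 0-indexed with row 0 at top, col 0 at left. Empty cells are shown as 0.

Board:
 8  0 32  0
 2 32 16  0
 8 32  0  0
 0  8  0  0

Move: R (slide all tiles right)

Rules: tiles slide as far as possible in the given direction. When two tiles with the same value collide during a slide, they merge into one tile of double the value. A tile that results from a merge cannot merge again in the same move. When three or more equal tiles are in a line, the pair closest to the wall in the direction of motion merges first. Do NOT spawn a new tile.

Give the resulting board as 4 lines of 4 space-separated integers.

Slide right:
row 0: [8, 0, 32, 0] -> [0, 0, 8, 32]
row 1: [2, 32, 16, 0] -> [0, 2, 32, 16]
row 2: [8, 32, 0, 0] -> [0, 0, 8, 32]
row 3: [0, 8, 0, 0] -> [0, 0, 0, 8]

Answer:  0  0  8 32
 0  2 32 16
 0  0  8 32
 0  0  0  8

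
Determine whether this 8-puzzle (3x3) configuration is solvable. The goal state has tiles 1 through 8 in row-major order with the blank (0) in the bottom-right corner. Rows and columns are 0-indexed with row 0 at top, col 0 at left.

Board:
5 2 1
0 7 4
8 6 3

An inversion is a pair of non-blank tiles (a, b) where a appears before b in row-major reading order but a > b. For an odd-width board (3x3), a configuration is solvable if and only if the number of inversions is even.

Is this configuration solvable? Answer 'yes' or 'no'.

Answer: yes

Derivation:
Inversions (pairs i<j in row-major order where tile[i] > tile[j] > 0): 12
12 is even, so the puzzle is solvable.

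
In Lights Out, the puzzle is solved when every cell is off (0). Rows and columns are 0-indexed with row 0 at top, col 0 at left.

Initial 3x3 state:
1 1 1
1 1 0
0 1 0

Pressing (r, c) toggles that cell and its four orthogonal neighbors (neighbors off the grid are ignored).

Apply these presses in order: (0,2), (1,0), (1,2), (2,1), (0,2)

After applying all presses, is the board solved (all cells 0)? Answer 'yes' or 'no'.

After press 1 at (0,2):
1 0 0
1 1 1
0 1 0

After press 2 at (1,0):
0 0 0
0 0 1
1 1 0

After press 3 at (1,2):
0 0 1
0 1 0
1 1 1

After press 4 at (2,1):
0 0 1
0 0 0
0 0 0

After press 5 at (0,2):
0 1 0
0 0 1
0 0 0

Lights still on: 2

Answer: no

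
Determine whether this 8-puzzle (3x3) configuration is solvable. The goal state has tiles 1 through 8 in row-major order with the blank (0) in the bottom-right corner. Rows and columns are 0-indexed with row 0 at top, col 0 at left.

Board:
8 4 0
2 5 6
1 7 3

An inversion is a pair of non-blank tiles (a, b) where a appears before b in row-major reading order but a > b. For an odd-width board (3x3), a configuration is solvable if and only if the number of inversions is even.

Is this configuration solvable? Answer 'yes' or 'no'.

Inversions (pairs i<j in row-major order where tile[i] > tile[j] > 0): 16
16 is even, so the puzzle is solvable.

Answer: yes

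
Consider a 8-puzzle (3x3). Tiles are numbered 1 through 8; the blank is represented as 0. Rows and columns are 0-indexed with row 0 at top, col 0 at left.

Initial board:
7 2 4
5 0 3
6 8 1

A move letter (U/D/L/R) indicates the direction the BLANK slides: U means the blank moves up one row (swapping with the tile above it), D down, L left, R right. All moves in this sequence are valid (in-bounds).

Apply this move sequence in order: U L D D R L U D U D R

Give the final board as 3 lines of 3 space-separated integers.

After move 1 (U):
7 0 4
5 2 3
6 8 1

After move 2 (L):
0 7 4
5 2 3
6 8 1

After move 3 (D):
5 7 4
0 2 3
6 8 1

After move 4 (D):
5 7 4
6 2 3
0 8 1

After move 5 (R):
5 7 4
6 2 3
8 0 1

After move 6 (L):
5 7 4
6 2 3
0 8 1

After move 7 (U):
5 7 4
0 2 3
6 8 1

After move 8 (D):
5 7 4
6 2 3
0 8 1

After move 9 (U):
5 7 4
0 2 3
6 8 1

After move 10 (D):
5 7 4
6 2 3
0 8 1

After move 11 (R):
5 7 4
6 2 3
8 0 1

Answer: 5 7 4
6 2 3
8 0 1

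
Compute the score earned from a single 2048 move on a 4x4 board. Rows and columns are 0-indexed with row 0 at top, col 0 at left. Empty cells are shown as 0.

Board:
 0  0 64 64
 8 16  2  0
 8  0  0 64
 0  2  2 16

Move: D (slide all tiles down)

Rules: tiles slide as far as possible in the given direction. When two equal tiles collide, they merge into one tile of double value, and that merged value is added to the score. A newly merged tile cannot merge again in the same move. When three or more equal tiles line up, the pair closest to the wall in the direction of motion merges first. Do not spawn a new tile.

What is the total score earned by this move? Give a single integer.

Answer: 148

Derivation:
Slide down:
col 0: [0, 8, 8, 0] -> [0, 0, 0, 16]  score +16 (running 16)
col 1: [0, 16, 0, 2] -> [0, 0, 16, 2]  score +0 (running 16)
col 2: [64, 2, 0, 2] -> [0, 0, 64, 4]  score +4 (running 20)
col 3: [64, 0, 64, 16] -> [0, 0, 128, 16]  score +128 (running 148)
Board after move:
  0   0   0   0
  0   0   0   0
  0  16  64 128
 16   2   4  16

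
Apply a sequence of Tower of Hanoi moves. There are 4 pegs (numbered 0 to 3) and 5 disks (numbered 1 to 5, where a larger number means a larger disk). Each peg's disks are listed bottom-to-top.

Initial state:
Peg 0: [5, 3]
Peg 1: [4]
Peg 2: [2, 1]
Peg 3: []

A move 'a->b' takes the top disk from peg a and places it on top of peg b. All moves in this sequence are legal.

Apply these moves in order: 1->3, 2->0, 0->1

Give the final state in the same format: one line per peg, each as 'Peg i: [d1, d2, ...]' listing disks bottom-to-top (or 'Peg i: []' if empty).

Answer: Peg 0: [5, 3]
Peg 1: [1]
Peg 2: [2]
Peg 3: [4]

Derivation:
After move 1 (1->3):
Peg 0: [5, 3]
Peg 1: []
Peg 2: [2, 1]
Peg 3: [4]

After move 2 (2->0):
Peg 0: [5, 3, 1]
Peg 1: []
Peg 2: [2]
Peg 3: [4]

After move 3 (0->1):
Peg 0: [5, 3]
Peg 1: [1]
Peg 2: [2]
Peg 3: [4]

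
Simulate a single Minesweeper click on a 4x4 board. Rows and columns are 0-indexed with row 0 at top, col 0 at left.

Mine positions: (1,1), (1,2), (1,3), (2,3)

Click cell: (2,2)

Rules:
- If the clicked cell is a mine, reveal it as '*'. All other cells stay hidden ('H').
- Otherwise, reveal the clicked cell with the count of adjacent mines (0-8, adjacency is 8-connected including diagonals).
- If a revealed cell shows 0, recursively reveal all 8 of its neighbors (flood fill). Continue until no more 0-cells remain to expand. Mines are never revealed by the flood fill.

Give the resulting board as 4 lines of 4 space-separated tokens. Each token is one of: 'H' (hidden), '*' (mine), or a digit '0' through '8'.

H H H H
H H H H
H H 4 H
H H H H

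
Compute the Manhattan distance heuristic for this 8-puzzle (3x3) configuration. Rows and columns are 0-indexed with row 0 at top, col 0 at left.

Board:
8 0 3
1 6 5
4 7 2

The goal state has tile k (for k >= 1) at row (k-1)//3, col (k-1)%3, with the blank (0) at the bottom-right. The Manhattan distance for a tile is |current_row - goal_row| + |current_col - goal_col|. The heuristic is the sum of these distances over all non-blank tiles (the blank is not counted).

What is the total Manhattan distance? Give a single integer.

Answer: 11

Derivation:
Tile 8: (0,0)->(2,1) = 3
Tile 3: (0,2)->(0,2) = 0
Tile 1: (1,0)->(0,0) = 1
Tile 6: (1,1)->(1,2) = 1
Tile 5: (1,2)->(1,1) = 1
Tile 4: (2,0)->(1,0) = 1
Tile 7: (2,1)->(2,0) = 1
Tile 2: (2,2)->(0,1) = 3
Sum: 3 + 0 + 1 + 1 + 1 + 1 + 1 + 3 = 11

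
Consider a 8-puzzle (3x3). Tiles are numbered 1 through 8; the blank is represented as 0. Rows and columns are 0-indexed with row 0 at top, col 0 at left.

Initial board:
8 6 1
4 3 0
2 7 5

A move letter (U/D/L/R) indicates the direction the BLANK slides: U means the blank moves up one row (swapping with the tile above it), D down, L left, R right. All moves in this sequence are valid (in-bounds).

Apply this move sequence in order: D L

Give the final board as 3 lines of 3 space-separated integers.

After move 1 (D):
8 6 1
4 3 5
2 7 0

After move 2 (L):
8 6 1
4 3 5
2 0 7

Answer: 8 6 1
4 3 5
2 0 7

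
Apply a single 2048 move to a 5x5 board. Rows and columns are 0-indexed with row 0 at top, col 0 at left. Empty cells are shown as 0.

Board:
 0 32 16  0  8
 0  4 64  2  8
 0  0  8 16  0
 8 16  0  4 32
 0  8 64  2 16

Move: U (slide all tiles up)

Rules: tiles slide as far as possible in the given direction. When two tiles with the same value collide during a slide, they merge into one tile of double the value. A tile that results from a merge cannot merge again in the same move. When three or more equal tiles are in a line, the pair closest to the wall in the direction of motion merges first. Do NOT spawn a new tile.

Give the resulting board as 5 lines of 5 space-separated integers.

Answer:  8 32 16  2 16
 0  4 64 16 32
 0 16  8  4 16
 0  8 64  2  0
 0  0  0  0  0

Derivation:
Slide up:
col 0: [0, 0, 0, 8, 0] -> [8, 0, 0, 0, 0]
col 1: [32, 4, 0, 16, 8] -> [32, 4, 16, 8, 0]
col 2: [16, 64, 8, 0, 64] -> [16, 64, 8, 64, 0]
col 3: [0, 2, 16, 4, 2] -> [2, 16, 4, 2, 0]
col 4: [8, 8, 0, 32, 16] -> [16, 32, 16, 0, 0]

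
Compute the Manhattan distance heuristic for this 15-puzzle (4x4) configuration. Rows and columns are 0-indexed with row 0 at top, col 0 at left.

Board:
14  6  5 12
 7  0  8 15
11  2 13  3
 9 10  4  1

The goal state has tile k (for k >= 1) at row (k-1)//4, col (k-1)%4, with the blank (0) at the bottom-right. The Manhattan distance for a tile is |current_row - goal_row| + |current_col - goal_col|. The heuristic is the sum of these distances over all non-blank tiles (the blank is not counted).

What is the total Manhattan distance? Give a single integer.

Answer: 38

Derivation:
Tile 14: (0,0)->(3,1) = 4
Tile 6: (0,1)->(1,1) = 1
Tile 5: (0,2)->(1,0) = 3
Tile 12: (0,3)->(2,3) = 2
Tile 7: (1,0)->(1,2) = 2
Tile 8: (1,2)->(1,3) = 1
Tile 15: (1,3)->(3,2) = 3
Tile 11: (2,0)->(2,2) = 2
Tile 2: (2,1)->(0,1) = 2
Tile 13: (2,2)->(3,0) = 3
Tile 3: (2,3)->(0,2) = 3
Tile 9: (3,0)->(2,0) = 1
Tile 10: (3,1)->(2,1) = 1
Tile 4: (3,2)->(0,3) = 4
Tile 1: (3,3)->(0,0) = 6
Sum: 4 + 1 + 3 + 2 + 2 + 1 + 3 + 2 + 2 + 3 + 3 + 1 + 1 + 4 + 6 = 38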